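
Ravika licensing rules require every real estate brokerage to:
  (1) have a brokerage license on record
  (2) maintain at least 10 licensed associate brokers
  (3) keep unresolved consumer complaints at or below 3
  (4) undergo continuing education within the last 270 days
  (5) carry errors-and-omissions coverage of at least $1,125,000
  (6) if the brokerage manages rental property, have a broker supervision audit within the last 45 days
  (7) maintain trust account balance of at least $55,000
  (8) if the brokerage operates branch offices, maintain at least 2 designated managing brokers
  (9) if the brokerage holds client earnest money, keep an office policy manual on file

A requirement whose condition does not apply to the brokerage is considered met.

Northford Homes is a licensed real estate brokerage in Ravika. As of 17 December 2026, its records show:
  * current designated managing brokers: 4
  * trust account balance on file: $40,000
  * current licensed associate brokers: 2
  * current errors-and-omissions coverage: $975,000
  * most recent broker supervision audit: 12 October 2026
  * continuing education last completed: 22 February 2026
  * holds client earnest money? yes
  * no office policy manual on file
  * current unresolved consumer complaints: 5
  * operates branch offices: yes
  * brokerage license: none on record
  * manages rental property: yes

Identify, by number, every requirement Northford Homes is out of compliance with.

1. brokerage license absent → not met
2. licensed associate brokers 2 < 10 → not met
3. unresolved consumer complaints 5 > 3 → not met
4. continuing education 298 days ago vs limit 270 → not met
5. errors-and-omissions coverage $975,000 < $1,125,000 → not met
6. condition 'manages rental property' holds; broker supervision audit 66 days ago vs limit 45 → not met
7. trust account balance $40,000 < $55,000 → not met
8. condition 'operates branch offices' holds; designated managing brokers 4 ≥ 2 → met
9. condition 'holds client earnest money' holds; office policy manual absent → not met
Not met: 1, 2, 3, 4, 5, 6, 7, 9

1, 2, 3, 4, 5, 6, 7, 9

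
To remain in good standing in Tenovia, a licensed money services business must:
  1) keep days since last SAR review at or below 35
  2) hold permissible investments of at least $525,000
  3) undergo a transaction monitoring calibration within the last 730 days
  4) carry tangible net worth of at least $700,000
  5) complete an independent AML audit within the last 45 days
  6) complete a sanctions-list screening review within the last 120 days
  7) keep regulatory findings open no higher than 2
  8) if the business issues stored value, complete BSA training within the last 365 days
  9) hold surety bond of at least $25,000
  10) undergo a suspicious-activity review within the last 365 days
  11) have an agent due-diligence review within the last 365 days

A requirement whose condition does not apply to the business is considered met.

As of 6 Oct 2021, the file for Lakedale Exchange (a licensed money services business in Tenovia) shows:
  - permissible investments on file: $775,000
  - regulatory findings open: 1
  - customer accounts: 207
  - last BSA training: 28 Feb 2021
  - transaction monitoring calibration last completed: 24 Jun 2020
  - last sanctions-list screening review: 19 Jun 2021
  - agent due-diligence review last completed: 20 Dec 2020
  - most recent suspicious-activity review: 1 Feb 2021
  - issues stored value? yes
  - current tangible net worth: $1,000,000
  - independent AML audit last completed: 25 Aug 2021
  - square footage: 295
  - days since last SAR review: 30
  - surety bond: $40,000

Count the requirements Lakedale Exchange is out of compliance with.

1. days since last SAR review 30 ≤ 35 → met
2. permissible investments $775,000 ≥ $525,000 → met
3. transaction monitoring calibration 469 days ago vs limit 730 → met
4. tangible net worth $1,000,000 ≥ $700,000 → met
5. independent AML audit 42 days ago vs limit 45 → met
6. sanctions-list screening review 109 days ago vs limit 120 → met
7. regulatory findings open 1 ≤ 2 → met
8. condition 'issues stored value' holds; BSA training 220 days ago vs limit 365 → met
9. surety bond $40,000 ≥ $25,000 → met
10. suspicious-activity review 247 days ago vs limit 365 → met
11. agent due-diligence review 290 days ago vs limit 365 → met
Not met: 0 of 11

0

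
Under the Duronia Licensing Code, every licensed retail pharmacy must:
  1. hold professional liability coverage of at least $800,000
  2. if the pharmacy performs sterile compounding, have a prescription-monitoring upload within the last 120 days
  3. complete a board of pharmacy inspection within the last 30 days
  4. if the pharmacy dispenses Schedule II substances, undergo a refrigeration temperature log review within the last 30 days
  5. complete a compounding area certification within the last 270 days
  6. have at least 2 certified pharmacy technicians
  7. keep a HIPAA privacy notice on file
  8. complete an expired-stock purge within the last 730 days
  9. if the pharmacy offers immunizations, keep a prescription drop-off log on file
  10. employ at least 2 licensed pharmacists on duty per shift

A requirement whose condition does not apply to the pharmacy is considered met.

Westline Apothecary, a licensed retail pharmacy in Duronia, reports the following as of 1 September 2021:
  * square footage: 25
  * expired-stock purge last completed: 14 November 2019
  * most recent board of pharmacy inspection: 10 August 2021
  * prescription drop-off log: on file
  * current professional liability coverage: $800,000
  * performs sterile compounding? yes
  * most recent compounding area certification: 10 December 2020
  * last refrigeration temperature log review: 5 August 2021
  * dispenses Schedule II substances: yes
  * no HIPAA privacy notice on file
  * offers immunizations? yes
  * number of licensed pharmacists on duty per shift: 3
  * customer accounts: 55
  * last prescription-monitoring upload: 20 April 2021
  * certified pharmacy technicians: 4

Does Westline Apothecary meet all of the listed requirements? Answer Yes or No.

1. professional liability coverage $800,000 ≥ $800,000 → met
2. condition 'performs sterile compounding' holds; prescription-monitoring upload 134 days ago vs limit 120 → not met
3. board of pharmacy inspection 22 days ago vs limit 30 → met
4. condition 'dispenses Schedule II substances' holds; refrigeration temperature log review 27 days ago vs limit 30 → met
5. compounding area certification 265 days ago vs limit 270 → met
6. certified pharmacy technicians 4 ≥ 2 → met
7. HIPAA privacy notice absent → not met
8. expired-stock purge 657 days ago vs limit 730 → met
9. condition 'offers immunizations' holds; prescription drop-off log present → met
10. licensed pharmacists on duty per shift 3 ≥ 2 → met
Not met: 2, 7

No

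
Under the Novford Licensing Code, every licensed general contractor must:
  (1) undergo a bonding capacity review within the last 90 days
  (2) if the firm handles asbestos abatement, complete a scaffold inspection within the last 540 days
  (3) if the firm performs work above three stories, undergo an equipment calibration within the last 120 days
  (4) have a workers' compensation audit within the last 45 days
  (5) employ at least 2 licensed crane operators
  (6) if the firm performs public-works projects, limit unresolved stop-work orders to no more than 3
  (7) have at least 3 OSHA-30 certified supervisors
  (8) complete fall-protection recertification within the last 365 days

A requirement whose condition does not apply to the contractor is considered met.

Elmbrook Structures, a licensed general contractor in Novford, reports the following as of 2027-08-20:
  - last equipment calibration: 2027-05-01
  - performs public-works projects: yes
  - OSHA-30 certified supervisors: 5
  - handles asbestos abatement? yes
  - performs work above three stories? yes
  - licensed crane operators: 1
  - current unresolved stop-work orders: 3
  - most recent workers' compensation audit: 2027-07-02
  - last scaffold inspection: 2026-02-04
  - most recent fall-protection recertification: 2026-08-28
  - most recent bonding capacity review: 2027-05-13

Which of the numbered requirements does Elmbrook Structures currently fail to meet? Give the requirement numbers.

1. bonding capacity review 99 days ago vs limit 90 → not met
2. condition 'handles asbestos abatement' holds; scaffold inspection 562 days ago vs limit 540 → not met
3. condition 'performs work above three stories' holds; equipment calibration 111 days ago vs limit 120 → met
4. workers' compensation audit 49 days ago vs limit 45 → not met
5. licensed crane operators 1 < 2 → not met
6. condition 'performs public-works projects' holds; unresolved stop-work orders 3 ≤ 3 → met
7. OSHA-30 certified supervisors 5 ≥ 3 → met
8. fall-protection recertification 357 days ago vs limit 365 → met
Not met: 1, 2, 4, 5

1, 2, 4, 5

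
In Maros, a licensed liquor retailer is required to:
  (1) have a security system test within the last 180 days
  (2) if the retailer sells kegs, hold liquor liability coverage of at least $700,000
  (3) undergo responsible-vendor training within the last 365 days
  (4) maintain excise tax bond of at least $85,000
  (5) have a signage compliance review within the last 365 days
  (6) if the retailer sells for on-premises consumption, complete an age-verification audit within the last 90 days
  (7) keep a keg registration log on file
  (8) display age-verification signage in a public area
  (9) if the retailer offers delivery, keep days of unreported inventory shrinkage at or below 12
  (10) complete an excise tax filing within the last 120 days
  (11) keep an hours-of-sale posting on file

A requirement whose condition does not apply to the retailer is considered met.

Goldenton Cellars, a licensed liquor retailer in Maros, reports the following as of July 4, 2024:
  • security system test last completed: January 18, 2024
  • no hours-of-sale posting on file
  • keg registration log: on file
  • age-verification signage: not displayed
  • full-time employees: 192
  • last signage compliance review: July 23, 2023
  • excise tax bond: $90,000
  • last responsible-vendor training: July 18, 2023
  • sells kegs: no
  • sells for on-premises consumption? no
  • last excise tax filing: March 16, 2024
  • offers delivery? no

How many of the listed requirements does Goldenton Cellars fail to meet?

1. security system test 168 days ago vs limit 180 → met
2. condition 'sells kegs' does not hold → requirement n/a → met
3. responsible-vendor training 352 days ago vs limit 365 → met
4. excise tax bond $90,000 ≥ $85,000 → met
5. signage compliance review 347 days ago vs limit 365 → met
6. condition 'sells for on-premises consumption' does not hold → requirement n/a → met
7. keg registration log present → met
8. age-verification signage absent → not met
9. condition 'offers delivery' does not hold → requirement n/a → met
10. excise tax filing 110 days ago vs limit 120 → met
11. hours-of-sale posting absent → not met
Not met: 2 of 11

2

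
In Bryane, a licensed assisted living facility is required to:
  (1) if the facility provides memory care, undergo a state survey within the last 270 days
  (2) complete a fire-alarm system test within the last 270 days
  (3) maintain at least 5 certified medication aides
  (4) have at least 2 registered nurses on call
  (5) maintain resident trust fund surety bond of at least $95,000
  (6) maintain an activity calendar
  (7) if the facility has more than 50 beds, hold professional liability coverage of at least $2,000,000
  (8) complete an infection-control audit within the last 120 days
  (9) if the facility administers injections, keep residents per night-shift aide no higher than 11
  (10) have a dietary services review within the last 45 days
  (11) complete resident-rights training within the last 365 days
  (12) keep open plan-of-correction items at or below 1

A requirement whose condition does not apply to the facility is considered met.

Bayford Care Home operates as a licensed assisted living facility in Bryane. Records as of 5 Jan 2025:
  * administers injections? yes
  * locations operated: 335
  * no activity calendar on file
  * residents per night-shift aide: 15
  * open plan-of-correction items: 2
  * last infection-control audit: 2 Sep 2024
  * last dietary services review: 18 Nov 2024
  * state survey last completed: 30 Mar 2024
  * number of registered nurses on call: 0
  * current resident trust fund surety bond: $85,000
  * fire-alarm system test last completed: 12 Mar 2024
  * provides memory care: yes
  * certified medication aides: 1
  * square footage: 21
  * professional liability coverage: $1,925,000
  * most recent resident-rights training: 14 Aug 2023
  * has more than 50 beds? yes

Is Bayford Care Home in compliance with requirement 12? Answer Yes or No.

No

12. open plan-of-correction items 2 > 1 → not met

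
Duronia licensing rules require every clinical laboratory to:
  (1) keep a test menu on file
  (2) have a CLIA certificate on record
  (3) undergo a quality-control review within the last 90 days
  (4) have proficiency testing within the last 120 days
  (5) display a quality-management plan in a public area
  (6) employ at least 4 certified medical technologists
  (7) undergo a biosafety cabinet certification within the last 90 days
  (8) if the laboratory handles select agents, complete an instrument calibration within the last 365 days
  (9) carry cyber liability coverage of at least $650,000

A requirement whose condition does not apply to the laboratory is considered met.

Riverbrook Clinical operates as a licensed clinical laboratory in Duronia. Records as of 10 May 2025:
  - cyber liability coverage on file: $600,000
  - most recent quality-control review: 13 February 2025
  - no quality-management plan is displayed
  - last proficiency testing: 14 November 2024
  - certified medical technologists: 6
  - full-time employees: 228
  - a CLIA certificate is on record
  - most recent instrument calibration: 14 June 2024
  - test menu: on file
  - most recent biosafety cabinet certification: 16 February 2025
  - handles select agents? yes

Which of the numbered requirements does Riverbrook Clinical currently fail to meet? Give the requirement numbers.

4, 5, 9

1. test menu present → met
2. CLIA certificate present → met
3. quality-control review 86 days ago vs limit 90 → met
4. proficiency testing 177 days ago vs limit 120 → not met
5. quality-management plan absent → not met
6. certified medical technologists 6 ≥ 4 → met
7. biosafety cabinet certification 83 days ago vs limit 90 → met
8. condition 'handles select agents' holds; instrument calibration 330 days ago vs limit 365 → met
9. cyber liability coverage $600,000 < $650,000 → not met
Not met: 4, 5, 9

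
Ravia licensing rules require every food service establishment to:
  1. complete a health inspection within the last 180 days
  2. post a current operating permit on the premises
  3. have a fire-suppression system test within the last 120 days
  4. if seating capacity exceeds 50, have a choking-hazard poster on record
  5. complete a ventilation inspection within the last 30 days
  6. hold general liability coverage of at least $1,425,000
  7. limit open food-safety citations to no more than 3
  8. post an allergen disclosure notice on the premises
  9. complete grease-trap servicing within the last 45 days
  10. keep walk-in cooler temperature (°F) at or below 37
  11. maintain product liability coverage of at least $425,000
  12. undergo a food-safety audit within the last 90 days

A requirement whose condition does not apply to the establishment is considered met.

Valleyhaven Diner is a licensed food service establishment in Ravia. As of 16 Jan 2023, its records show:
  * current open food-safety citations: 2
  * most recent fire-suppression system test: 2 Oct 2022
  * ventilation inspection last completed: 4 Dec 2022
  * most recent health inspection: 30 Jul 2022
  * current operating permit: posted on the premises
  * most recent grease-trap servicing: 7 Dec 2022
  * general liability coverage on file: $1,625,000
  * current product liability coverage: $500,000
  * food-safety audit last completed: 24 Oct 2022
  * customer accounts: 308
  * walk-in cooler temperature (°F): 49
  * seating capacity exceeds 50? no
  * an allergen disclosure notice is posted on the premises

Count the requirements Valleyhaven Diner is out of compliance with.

2

1. health inspection 170 days ago vs limit 180 → met
2. current operating permit present → met
3. fire-suppression system test 106 days ago vs limit 120 → met
4. condition 'seating capacity exceeds 50' does not hold → requirement n/a → met
5. ventilation inspection 43 days ago vs limit 30 → not met
6. general liability coverage $1,625,000 ≥ $1,425,000 → met
7. open food-safety citations 2 ≤ 3 → met
8. allergen disclosure notice present → met
9. grease-trap servicing 40 days ago vs limit 45 → met
10. walk-in cooler temperature (°F) 49 > 37 → not met
11. product liability coverage $500,000 ≥ $425,000 → met
12. food-safety audit 84 days ago vs limit 90 → met
Not met: 2 of 12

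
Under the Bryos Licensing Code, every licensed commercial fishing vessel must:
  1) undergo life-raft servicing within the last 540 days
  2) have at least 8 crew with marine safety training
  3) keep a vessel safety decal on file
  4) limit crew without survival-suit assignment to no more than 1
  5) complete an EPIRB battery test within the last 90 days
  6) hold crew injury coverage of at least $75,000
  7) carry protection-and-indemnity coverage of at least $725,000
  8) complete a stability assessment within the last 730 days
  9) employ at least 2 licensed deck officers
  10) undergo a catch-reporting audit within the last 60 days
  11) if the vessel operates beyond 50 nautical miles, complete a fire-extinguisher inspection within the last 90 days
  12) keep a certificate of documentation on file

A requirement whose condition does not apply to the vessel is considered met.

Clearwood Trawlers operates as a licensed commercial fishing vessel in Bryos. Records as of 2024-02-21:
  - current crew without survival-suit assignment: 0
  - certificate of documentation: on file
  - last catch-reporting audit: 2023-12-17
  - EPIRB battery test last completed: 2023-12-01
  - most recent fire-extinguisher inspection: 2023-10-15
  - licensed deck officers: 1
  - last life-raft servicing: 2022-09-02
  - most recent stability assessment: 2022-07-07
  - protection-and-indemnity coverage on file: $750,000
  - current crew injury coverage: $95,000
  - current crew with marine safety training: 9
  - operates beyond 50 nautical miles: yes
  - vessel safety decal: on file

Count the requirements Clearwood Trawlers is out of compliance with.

3

1. life-raft servicing 537 days ago vs limit 540 → met
2. crew with marine safety training 9 ≥ 8 → met
3. vessel safety decal present → met
4. crew without survival-suit assignment 0 ≤ 1 → met
5. EPIRB battery test 82 days ago vs limit 90 → met
6. crew injury coverage $95,000 ≥ $75,000 → met
7. protection-and-indemnity coverage $750,000 ≥ $725,000 → met
8. stability assessment 594 days ago vs limit 730 → met
9. licensed deck officers 1 < 2 → not met
10. catch-reporting audit 66 days ago vs limit 60 → not met
11. condition 'operates beyond 50 nautical miles' holds; fire-extinguisher inspection 129 days ago vs limit 90 → not met
12. certificate of documentation present → met
Not met: 3 of 12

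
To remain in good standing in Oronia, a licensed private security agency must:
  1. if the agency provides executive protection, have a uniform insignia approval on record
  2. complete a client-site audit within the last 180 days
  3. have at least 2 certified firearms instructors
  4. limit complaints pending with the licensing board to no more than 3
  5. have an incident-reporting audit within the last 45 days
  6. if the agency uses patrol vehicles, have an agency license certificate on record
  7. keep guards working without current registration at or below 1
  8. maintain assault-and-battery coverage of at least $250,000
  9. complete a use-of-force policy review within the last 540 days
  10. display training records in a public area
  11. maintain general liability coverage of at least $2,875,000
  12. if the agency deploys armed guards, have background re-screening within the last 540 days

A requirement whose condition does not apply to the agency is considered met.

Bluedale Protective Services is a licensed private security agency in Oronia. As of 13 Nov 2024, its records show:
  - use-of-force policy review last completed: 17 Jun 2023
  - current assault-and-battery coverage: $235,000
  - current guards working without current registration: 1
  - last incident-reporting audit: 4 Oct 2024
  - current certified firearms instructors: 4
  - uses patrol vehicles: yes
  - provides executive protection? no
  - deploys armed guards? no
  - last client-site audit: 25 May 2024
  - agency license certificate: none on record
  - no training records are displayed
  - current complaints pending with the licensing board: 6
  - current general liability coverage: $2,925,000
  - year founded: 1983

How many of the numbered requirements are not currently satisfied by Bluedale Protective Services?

4

1. condition 'provides executive protection' does not hold → requirement n/a → met
2. client-site audit 172 days ago vs limit 180 → met
3. certified firearms instructors 4 ≥ 2 → met
4. complaints pending with the licensing board 6 > 3 → not met
5. incident-reporting audit 40 days ago vs limit 45 → met
6. condition 'uses patrol vehicles' holds; agency license certificate absent → not met
7. guards working without current registration 1 ≤ 1 → met
8. assault-and-battery coverage $235,000 < $250,000 → not met
9. use-of-force policy review 515 days ago vs limit 540 → met
10. training records absent → not met
11. general liability coverage $2,925,000 ≥ $2,875,000 → met
12. condition 'deploys armed guards' does not hold → requirement n/a → met
Not met: 4 of 12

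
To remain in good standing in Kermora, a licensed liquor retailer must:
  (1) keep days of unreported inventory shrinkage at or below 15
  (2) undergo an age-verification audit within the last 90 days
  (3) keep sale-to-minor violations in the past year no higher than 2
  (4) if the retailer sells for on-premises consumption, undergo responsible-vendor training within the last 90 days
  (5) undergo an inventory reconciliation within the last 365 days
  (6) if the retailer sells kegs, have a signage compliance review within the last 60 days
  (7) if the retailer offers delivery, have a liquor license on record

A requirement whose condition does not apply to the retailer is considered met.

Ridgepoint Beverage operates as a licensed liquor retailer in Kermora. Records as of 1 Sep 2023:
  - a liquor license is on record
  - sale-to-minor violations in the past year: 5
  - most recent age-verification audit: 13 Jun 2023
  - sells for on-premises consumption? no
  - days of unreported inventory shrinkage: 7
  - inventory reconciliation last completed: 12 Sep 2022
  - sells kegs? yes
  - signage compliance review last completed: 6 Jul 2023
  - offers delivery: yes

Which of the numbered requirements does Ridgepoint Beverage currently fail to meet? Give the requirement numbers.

1. days of unreported inventory shrinkage 7 ≤ 15 → met
2. age-verification audit 80 days ago vs limit 90 → met
3. sale-to-minor violations in the past year 5 > 2 → not met
4. condition 'sells for on-premises consumption' does not hold → requirement n/a → met
5. inventory reconciliation 354 days ago vs limit 365 → met
6. condition 'sells kegs' holds; signage compliance review 57 days ago vs limit 60 → met
7. condition 'offers delivery' holds; liquor license present → met
Not met: 3

3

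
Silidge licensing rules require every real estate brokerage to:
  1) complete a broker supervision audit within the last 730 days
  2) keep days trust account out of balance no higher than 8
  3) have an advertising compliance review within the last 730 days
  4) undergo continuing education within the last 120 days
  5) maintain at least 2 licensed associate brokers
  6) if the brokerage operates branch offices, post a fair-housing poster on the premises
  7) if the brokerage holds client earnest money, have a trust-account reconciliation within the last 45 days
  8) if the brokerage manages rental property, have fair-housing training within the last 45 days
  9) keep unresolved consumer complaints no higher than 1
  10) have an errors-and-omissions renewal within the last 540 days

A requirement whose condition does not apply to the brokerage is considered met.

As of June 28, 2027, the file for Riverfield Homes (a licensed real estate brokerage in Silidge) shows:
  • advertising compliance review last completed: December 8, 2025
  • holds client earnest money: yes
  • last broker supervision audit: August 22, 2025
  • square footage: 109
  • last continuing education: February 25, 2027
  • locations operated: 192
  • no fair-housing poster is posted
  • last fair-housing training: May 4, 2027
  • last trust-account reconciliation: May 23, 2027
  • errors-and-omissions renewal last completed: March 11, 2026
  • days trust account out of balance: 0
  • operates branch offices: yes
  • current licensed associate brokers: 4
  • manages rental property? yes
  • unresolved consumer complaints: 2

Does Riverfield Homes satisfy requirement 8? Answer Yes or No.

8. condition 'manages rental property' holds; fair-housing training 55 days ago vs limit 45 → not met

No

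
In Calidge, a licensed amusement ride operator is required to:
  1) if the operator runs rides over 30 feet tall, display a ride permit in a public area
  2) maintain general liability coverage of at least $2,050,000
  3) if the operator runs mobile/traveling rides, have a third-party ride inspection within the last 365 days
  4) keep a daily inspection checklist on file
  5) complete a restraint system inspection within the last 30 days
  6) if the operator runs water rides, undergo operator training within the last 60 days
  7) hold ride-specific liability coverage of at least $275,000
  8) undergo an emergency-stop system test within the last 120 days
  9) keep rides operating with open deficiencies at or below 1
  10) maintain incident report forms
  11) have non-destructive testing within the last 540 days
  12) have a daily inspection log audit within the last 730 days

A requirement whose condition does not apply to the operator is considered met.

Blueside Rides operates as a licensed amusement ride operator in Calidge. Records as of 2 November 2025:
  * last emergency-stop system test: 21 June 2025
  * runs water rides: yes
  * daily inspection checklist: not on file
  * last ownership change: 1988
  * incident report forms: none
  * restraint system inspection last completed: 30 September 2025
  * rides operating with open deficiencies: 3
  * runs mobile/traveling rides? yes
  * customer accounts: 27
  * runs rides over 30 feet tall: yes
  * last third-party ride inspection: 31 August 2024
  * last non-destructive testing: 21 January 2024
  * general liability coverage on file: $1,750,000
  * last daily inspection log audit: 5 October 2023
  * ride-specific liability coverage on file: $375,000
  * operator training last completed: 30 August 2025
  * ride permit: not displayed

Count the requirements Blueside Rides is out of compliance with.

1. condition 'runs rides over 30 feet tall' holds; ride permit absent → not met
2. general liability coverage $1,750,000 < $2,050,000 → not met
3. condition 'runs mobile/traveling rides' holds; third-party ride inspection 428 days ago vs limit 365 → not met
4. daily inspection checklist absent → not met
5. restraint system inspection 33 days ago vs limit 30 → not met
6. condition 'runs water rides' holds; operator training 64 days ago vs limit 60 → not met
7. ride-specific liability coverage $375,000 ≥ $275,000 → met
8. emergency-stop system test 134 days ago vs limit 120 → not met
9. rides operating with open deficiencies 3 > 1 → not met
10. incident report forms absent → not met
11. non-destructive testing 651 days ago vs limit 540 → not met
12. daily inspection log audit 759 days ago vs limit 730 → not met
Not met: 11 of 12

11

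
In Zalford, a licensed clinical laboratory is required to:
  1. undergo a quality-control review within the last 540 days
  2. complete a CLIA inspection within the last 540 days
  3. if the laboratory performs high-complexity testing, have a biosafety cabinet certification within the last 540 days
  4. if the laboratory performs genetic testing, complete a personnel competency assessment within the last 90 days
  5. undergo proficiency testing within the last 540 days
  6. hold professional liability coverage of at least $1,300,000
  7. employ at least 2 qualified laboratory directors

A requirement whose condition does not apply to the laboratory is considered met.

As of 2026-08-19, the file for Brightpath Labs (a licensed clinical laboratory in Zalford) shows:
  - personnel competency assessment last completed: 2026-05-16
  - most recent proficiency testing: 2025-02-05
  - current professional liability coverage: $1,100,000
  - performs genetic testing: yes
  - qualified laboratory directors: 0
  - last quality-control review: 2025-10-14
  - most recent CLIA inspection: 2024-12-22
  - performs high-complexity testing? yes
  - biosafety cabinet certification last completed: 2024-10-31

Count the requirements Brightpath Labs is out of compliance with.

1. quality-control review 309 days ago vs limit 540 → met
2. CLIA inspection 605 days ago vs limit 540 → not met
3. condition 'performs high-complexity testing' holds; biosafety cabinet certification 657 days ago vs limit 540 → not met
4. condition 'performs genetic testing' holds; personnel competency assessment 95 days ago vs limit 90 → not met
5. proficiency testing 560 days ago vs limit 540 → not met
6. professional liability coverage $1,100,000 < $1,300,000 → not met
7. qualified laboratory directors 0 < 2 → not met
Not met: 6 of 7

6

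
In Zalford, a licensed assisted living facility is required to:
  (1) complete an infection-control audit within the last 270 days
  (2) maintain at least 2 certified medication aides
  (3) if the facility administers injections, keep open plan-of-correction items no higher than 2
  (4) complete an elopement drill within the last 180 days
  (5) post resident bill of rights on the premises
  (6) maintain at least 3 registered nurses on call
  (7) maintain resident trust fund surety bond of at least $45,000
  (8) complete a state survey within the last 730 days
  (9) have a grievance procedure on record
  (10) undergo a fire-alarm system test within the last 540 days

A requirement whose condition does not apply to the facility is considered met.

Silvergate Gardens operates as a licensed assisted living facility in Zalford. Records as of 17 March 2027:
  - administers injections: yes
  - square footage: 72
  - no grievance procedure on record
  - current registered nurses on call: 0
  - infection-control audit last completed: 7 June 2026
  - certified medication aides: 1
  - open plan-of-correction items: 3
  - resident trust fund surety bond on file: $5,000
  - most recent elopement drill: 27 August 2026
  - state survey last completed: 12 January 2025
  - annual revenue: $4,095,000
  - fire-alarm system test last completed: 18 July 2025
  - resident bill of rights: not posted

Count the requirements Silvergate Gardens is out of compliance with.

1. infection-control audit 283 days ago vs limit 270 → not met
2. certified medication aides 1 < 2 → not met
3. condition 'administers injections' holds; open plan-of-correction items 3 > 2 → not met
4. elopement drill 202 days ago vs limit 180 → not met
5. resident bill of rights absent → not met
6. registered nurses on call 0 < 3 → not met
7. resident trust fund surety bond $5,000 < $45,000 → not met
8. state survey 794 days ago vs limit 730 → not met
9. grievance procedure absent → not met
10. fire-alarm system test 607 days ago vs limit 540 → not met
Not met: 10 of 10

10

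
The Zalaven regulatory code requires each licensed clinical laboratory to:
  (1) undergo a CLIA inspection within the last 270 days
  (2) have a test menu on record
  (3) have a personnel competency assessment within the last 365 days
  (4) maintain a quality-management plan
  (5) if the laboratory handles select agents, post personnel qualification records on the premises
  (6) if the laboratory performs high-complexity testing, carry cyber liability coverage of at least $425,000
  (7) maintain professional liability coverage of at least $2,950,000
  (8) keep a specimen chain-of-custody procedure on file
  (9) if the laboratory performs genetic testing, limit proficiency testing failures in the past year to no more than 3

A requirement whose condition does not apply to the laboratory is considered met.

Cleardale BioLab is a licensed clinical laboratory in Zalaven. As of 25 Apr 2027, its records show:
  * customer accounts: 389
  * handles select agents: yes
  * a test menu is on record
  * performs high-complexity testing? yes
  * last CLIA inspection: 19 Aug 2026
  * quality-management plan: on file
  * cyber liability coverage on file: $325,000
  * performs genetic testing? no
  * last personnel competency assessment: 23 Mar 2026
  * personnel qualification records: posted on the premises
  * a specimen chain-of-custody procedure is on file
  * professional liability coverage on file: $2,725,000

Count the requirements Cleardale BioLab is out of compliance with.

1. CLIA inspection 249 days ago vs limit 270 → met
2. test menu present → met
3. personnel competency assessment 398 days ago vs limit 365 → not met
4. quality-management plan present → met
5. condition 'handles select agents' holds; personnel qualification records present → met
6. condition 'performs high-complexity testing' holds; cyber liability coverage $325,000 < $425,000 → not met
7. professional liability coverage $2,725,000 < $2,950,000 → not met
8. specimen chain-of-custody procedure present → met
9. condition 'performs genetic testing' does not hold → requirement n/a → met
Not met: 3 of 9

3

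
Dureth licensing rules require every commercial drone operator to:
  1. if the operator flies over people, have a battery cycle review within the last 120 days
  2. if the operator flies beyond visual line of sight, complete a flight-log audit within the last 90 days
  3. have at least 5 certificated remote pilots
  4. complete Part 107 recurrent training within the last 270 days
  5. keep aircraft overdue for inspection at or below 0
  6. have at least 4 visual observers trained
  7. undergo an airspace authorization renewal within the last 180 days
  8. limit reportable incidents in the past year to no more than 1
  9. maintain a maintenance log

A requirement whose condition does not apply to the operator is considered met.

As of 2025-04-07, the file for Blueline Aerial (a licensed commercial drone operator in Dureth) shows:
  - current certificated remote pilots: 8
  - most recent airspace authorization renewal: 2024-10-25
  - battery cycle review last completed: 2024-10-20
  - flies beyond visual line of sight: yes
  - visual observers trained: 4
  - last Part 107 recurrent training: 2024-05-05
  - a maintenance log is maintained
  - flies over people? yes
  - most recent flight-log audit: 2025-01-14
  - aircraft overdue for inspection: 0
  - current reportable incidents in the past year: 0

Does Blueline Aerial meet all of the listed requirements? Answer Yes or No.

No

1. condition 'flies over people' holds; battery cycle review 169 days ago vs limit 120 → not met
2. condition 'flies beyond visual line of sight' holds; flight-log audit 83 days ago vs limit 90 → met
3. certificated remote pilots 8 ≥ 5 → met
4. Part 107 recurrent training 337 days ago vs limit 270 → not met
5. aircraft overdue for inspection 0 ≤ 0 → met
6. visual observers trained 4 ≥ 4 → met
7. airspace authorization renewal 164 days ago vs limit 180 → met
8. reportable incidents in the past year 0 ≤ 1 → met
9. maintenance log present → met
Not met: 1, 4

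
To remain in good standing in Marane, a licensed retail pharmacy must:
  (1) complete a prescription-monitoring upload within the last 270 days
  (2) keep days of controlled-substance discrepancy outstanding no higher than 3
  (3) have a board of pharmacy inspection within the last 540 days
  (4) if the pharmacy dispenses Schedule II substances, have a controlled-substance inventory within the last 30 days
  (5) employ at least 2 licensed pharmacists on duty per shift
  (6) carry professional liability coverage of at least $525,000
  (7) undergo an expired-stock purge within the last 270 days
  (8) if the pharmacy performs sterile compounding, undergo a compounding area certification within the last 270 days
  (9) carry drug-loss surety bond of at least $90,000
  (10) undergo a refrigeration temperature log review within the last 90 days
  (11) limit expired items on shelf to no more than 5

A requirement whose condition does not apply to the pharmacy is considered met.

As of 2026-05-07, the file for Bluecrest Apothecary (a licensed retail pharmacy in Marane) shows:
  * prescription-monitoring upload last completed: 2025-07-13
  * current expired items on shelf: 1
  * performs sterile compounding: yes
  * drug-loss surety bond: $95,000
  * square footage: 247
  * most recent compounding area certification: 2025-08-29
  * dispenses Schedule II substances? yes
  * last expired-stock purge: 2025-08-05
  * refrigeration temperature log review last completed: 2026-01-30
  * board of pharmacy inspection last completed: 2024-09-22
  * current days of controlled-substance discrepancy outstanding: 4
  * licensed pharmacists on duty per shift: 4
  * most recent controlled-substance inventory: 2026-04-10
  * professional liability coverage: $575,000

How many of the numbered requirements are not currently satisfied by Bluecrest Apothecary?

1. prescription-monitoring upload 298 days ago vs limit 270 → not met
2. days of controlled-substance discrepancy outstanding 4 > 3 → not met
3. board of pharmacy inspection 592 days ago vs limit 540 → not met
4. condition 'dispenses Schedule II substances' holds; controlled-substance inventory 27 days ago vs limit 30 → met
5. licensed pharmacists on duty per shift 4 ≥ 2 → met
6. professional liability coverage $575,000 ≥ $525,000 → met
7. expired-stock purge 275 days ago vs limit 270 → not met
8. condition 'performs sterile compounding' holds; compounding area certification 251 days ago vs limit 270 → met
9. drug-loss surety bond $95,000 ≥ $90,000 → met
10. refrigeration temperature log review 97 days ago vs limit 90 → not met
11. expired items on shelf 1 ≤ 5 → met
Not met: 5 of 11

5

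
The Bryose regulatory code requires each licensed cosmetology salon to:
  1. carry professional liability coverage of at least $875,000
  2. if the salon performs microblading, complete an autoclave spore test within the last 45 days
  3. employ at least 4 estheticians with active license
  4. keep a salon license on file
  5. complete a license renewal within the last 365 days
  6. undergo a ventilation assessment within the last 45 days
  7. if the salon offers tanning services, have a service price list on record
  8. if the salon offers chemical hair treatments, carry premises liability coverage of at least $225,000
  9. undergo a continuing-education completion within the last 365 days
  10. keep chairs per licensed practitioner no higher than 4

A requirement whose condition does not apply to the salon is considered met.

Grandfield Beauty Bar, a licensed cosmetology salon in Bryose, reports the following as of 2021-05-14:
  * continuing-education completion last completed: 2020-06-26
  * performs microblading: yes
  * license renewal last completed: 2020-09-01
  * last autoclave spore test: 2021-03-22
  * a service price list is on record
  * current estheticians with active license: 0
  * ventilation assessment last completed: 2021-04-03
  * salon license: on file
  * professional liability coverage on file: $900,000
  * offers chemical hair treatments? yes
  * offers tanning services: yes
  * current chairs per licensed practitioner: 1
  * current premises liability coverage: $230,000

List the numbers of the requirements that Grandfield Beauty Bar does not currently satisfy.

1. professional liability coverage $900,000 ≥ $875,000 → met
2. condition 'performs microblading' holds; autoclave spore test 53 days ago vs limit 45 → not met
3. estheticians with active license 0 < 4 → not met
4. salon license present → met
5. license renewal 255 days ago vs limit 365 → met
6. ventilation assessment 41 days ago vs limit 45 → met
7. condition 'offers tanning services' holds; service price list present → met
8. condition 'offers chemical hair treatments' holds; premises liability coverage $230,000 ≥ $225,000 → met
9. continuing-education completion 322 days ago vs limit 365 → met
10. chairs per licensed practitioner 1 ≤ 4 → met
Not met: 2, 3

2, 3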